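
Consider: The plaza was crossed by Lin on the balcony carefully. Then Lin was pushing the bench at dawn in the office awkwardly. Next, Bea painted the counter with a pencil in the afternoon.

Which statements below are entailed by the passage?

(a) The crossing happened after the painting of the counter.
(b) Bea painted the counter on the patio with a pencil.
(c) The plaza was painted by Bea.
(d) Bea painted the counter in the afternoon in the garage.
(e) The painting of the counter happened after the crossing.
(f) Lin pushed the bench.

(e), (f)

(a) Not entailed — the narrative places the crossing before the painting, not after.
(b) Not entailed — 'on the patio' adds information not in the original event.
(c) Not entailed — Bea painted the counter, not the plaza; the plaza belongs to the crossing event.
(d) Not entailed — 'in the garage' adds information not in the original event.
(e) Entailed — the narrative places the crossing before the painting.
(f) Entailed — 'push' is an activity; 'was pushing' entails that some pushing happened, so 'pushed' holds.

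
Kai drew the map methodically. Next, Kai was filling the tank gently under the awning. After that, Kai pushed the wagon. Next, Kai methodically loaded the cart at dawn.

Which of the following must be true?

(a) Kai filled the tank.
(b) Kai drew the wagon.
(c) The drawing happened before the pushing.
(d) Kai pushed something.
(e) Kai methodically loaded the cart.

(c), (d), (e)

(a) Not entailed — 'was filling' is progressive on an accomplishment; it does not entail the completed 'filled'.
(b) Not entailed — Kai drew the map, not the wagon; the wagon belongs to the pushing event.
(c) Entailed — the narrative places the drawing before the pushing.
(d) Entailed — this follows by dropping conjuncts from the pushing event's description.
(e) Entailed — every conjunct here is already in the original loading event.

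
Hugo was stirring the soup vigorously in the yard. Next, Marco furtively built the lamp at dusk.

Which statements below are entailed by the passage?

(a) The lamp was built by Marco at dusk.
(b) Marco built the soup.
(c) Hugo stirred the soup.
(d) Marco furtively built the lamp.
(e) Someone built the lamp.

(a) Entailed — the original entails any weakening of itself; this just drops 'furtively'.
(b) Not entailed — Marco built the lamp, not the soup; the soup belongs to the stirring event.
(c) Entailed — 'stir' is an activity; 'was stirring' entails that some stirring happened, so 'stirred' holds.
(d) Entailed — every conjunct here is already in the original building event.
(e) Entailed — this follows by dropping conjuncts from the building event's description.

(a), (c), (d), (e)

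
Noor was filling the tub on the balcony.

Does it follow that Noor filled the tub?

no

'was filling' is progressive; for an accomplishment like 'fill the tub', it doesn't entail completion.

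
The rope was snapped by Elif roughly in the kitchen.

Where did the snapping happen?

in the kitchen

'in the kitchen' marks the location of the snapping event.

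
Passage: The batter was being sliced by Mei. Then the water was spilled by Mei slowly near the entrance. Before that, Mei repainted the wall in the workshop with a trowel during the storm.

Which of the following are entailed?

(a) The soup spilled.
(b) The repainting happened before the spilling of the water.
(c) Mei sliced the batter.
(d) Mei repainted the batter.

(a) Not entailed — the water is what spilled, not the soup.
(b) Entailed — the narrative places the repainting before the spilling.
(c) Not entailed — 'was slicing' is progressive on an accomplishment; it does not entail the completed 'sliced'.
(d) Not entailed — Mei repainted the wall, not the batter; the batter belongs to the slicing event.

(b)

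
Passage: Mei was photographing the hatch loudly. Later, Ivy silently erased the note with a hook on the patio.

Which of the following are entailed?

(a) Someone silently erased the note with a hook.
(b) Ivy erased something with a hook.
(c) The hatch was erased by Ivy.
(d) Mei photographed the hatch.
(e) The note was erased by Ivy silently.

(a) Entailed — every conjunct here is already in the original erasing event.
(b) Entailed — every conjunct here is already in the original erasing event.
(c) Not entailed — Ivy erased the note, not the hatch; the hatch belongs to the photographing event.
(d) Not entailed — 'was photographing' is progressive on an accomplishment; it does not entail the completed 'photographed'.
(e) Entailed — this follows by dropping conjuncts from the erasing event's description.

(a), (b), (e)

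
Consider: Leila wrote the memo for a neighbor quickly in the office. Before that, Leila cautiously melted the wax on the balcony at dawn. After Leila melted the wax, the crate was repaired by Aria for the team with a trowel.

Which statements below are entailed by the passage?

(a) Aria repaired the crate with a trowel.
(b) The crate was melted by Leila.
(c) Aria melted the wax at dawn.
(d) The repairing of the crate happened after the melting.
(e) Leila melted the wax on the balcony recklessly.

(a), (d)

(a) Entailed — this follows by dropping conjuncts from the repairing event's description.
(b) Not entailed — Leila melted the wax, not the crate; the crate belongs to the repairing event.
(c) Not entailed — the passage has Leila melting the wax, not Aria.
(d) Entailed — the narrative places the melting before the repairing.
(e) Not entailed — 'recklessly' adds a manner not in (and inconsistent with) the original.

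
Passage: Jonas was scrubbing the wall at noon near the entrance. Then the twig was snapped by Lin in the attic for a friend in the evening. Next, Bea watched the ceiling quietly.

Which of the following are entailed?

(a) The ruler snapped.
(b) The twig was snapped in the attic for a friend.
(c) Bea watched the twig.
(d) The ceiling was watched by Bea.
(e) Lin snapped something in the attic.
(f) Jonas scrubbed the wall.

(a) Not entailed — the twig is what snapped, not the ruler.
(b) Entailed — this follows by dropping conjuncts from the snapping event's description.
(c) Not entailed — Bea watched the ceiling, not the twig; the twig belongs to the snapping event.
(d) Entailed — every conjunct here is already in the original watching event.
(e) Entailed — dropping 'in the evening', 'for a friend' and generalizing the patient leaves a sub-description the original still satisfies.
(f) Entailed — 'scrub' is an activity; 'was scrubbing' entails that some scrubbing happened, so 'scrubbed' holds.

(b), (d), (e), (f)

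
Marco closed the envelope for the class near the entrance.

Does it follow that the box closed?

no

Nothing is said about any box; only the envelope is affected.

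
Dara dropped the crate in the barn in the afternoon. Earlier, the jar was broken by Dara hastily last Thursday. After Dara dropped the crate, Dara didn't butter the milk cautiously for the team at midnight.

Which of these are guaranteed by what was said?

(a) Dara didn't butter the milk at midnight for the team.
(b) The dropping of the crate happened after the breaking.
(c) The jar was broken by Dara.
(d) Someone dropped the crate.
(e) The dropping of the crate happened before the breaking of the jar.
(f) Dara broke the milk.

(b), (c), (d)

(a) Not entailed — dropping 'cautiously' under negation is not valid — the original leaves open that Dara buttered the milk some other way.
(b) Entailed — the narrative places the breaking before the dropping.
(c) Entailed — the original entails any weakening of itself; this just drops 'hastily', 'last Thursday'.
(d) Entailed — every conjunct here is already in the original dropping event.
(e) Not entailed — the narrative places the breaking before the dropping, not after.
(f) Not entailed — Dara broke the jar, not the milk; the milk belongs to the buttering event.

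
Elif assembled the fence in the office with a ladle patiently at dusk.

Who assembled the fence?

Elif

'Elif' marks the agent of the assembling event.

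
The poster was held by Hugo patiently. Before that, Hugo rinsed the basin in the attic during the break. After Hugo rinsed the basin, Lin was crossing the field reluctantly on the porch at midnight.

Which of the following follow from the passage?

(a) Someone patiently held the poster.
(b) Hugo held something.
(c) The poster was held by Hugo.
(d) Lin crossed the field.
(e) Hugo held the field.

(a), (b), (c)

(a) Entailed — generalizing the agent leaves a sub-description the original still satisfies.
(b) Entailed — every conjunct here is already in the original holding event.
(c) Entailed — dropping 'patiently' leaves a sub-description the original still satisfies.
(d) Not entailed — 'was crossing' is progressive on an accomplishment; it does not entail the completed 'crossed'.
(e) Not entailed — Hugo held the poster, not the field; the field belongs to the crossing event.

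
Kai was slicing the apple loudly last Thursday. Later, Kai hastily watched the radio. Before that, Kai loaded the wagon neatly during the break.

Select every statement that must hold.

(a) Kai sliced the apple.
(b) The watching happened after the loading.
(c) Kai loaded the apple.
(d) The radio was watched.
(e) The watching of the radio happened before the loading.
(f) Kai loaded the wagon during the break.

(b), (d), (f)

(a) Not entailed — 'was slicing' is progressive on an accomplishment; it does not entail the completed 'sliced'.
(b) Entailed — the narrative places the loading before the watching.
(c) Not entailed — Kai loaded the wagon, not the apple; the apple belongs to the slicing event.
(d) Entailed — every conjunct here is already in the original watching event.
(e) Not entailed — the narrative places the loading before the watching, not after.
(f) Entailed — dropping 'neatly' leaves a sub-description the original still satisfies.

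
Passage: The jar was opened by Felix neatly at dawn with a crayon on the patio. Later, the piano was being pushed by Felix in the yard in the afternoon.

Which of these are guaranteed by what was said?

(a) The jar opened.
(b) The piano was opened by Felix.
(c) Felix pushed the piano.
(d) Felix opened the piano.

(a), (c)

(a) Entailed — 'Felix opened the jar' is causative; it entails the inchoative 'the jar opened'.
(b) Not entailed — Felix opened the jar, not the piano; the piano belongs to the pushing event.
(c) Entailed — 'push' is an activity; 'was pushing' entails that some pushing happened, so 'pushed' holds.
(d) Not entailed — Felix opened the jar, not the piano; the piano belongs to the pushing event.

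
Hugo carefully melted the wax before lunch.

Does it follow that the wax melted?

yes

'Hugo melted the wax' is the causative; it entails the inchoative 'the wax melted'.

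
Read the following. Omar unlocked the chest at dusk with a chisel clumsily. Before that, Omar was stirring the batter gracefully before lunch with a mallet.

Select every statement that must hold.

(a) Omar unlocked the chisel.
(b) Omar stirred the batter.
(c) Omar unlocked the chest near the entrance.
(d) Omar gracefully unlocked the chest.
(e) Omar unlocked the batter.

(b)

(a) Not entailed — the chisel is the instrument, not what was unlocked.
(b) Entailed — 'stir' is an activity; 'was stirring' entails that some stirring happened, so 'stirred' holds.
(c) Not entailed — 'near the entrance' adds information not in the original event.
(d) Not entailed — 'gracefully' adds a manner not in (and inconsistent with) the original.
(e) Not entailed — Omar unlocked the chest, not the batter; the batter belongs to the stirring event.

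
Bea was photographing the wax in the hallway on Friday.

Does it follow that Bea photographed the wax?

no

'was photographing' is progressive; for an accomplishment like 'photograph the wax', it doesn't entail completion.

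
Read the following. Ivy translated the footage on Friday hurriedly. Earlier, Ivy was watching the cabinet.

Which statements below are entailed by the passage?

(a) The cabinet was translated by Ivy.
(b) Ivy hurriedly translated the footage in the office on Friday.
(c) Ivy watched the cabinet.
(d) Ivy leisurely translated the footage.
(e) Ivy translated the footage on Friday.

(a) Not entailed — Ivy translated the footage, not the cabinet; the cabinet belongs to the watching event.
(b) Not entailed — 'in the office' adds information not in the original event.
(c) Entailed — 'watch' is an activity; 'was watching' entails that some watching happened, so 'watched' holds.
(d) Not entailed — 'leisurely' adds a manner not in (and inconsistent with) the original.
(e) Entailed — the original entails any weakening of itself; this just drops 'hurriedly'.

(c), (e)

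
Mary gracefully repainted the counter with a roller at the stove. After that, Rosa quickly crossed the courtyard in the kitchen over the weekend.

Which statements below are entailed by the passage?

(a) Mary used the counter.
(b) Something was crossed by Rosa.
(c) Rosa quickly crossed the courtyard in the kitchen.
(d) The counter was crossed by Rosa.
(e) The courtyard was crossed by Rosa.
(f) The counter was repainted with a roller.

(b), (c), (e), (f)

(a) Not entailed — the counter is the patient, not an instrument — Mary used a roller.
(b) Entailed — dropping 'in the kitchen', 'over the weekend', 'quickly' and generalizing the patient leaves a sub-description the original still satisfies.
(c) Entailed — every conjunct here is already in the original crossing event.
(d) Not entailed — Rosa crossed the courtyard, not the counter; the counter belongs to the repainting event.
(e) Entailed — the original entails any weakening of itself; this just drops 'in the kitchen', 'over the weekend', 'quickly'.
(f) Entailed — dropping 'at the stove', 'gracefully' and generalizing the agent leaves a sub-description the original still satisfies.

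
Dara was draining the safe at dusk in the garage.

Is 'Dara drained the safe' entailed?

no

'was draining' is progressive; for an accomplishment like 'drain the safe', it doesn't entail completion.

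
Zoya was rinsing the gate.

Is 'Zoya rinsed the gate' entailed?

yes

'rinse' is atelic; if Zoya was rinsing the gate, then Zoya rinsed the gate (for some time).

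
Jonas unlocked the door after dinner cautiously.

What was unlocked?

'the door' marks the patient of the unlocking event.

the door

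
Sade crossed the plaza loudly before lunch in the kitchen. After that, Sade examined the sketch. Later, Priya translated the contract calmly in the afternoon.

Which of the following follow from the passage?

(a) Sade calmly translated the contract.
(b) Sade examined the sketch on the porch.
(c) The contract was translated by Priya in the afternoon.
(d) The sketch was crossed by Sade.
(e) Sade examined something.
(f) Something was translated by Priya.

(a) Not entailed — the passage has Priya translating the contract, not Sade.
(b) Not entailed — 'on the porch' adds information not in the original event.
(c) Entailed — every conjunct here is already in the original translating event.
(d) Not entailed — Sade crossed the plaza, not the sketch; the sketch belongs to the examining event.
(e) Entailed — every conjunct here is already in the original examining event.
(f) Entailed — dropping 'calmly', 'in the afternoon' and generalizing the patient leaves a sub-description the original still satisfies.

(c), (e), (f)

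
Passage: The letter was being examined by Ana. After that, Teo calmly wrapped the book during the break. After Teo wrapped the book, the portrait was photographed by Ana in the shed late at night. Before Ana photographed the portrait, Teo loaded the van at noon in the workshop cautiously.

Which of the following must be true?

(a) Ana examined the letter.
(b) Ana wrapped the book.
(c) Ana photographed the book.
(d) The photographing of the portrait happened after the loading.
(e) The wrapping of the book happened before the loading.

(a), (d)

(a) Entailed — 'examine' is an activity; 'was examining' entails that some examining happened, so 'examined' holds.
(b) Not entailed — the passage has Teo wrapping the book, not Ana.
(c) Not entailed — Ana photographed the portrait, not the book; the book belongs to the wrapping event.
(d) Entailed — the narrative places the loading before the photographing.
(e) Not entailed — the narrative doesn't order the wrapping relative to the loading.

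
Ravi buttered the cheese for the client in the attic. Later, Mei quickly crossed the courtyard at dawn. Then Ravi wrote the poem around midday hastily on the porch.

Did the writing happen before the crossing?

no

The narrative orders the crossing before the writing.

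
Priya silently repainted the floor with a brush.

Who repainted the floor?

Priya

'Priya' marks the agent of the repainting event.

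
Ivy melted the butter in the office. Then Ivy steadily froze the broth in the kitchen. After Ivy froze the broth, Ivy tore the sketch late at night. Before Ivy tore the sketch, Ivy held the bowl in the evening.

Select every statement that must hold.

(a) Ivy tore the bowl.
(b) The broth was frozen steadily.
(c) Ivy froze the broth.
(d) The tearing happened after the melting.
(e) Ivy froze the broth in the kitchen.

(a) Not entailed — Ivy tore the sketch, not the bowl; the bowl belongs to the holding event.
(b) Entailed — dropping 'in the kitchen' and generalizing the agent leaves a sub-description the original still satisfies.
(c) Entailed — this follows by dropping conjuncts from the freezing event's description.
(d) Entailed — the narrative places the melting before the tearing.
(e) Entailed — every conjunct here is already in the original freezing event.

(b), (c), (d), (e)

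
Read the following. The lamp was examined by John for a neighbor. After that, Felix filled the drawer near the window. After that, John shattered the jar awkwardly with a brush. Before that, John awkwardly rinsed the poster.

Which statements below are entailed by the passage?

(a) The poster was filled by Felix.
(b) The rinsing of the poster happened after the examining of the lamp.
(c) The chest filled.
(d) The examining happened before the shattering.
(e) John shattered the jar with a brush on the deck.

(d)

(a) Not entailed — Felix filled the drawer, not the poster; the poster belongs to the rinsing event.
(b) Not entailed — the narrative doesn't order the examining relative to the rinsing.
(c) Not entailed — the drawer is what filled, not the chest.
(d) Entailed — the narrative places the examining before the shattering.
(e) Not entailed — 'on the deck' adds information not in the original event.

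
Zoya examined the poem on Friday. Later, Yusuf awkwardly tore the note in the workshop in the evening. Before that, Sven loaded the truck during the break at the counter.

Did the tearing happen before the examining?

The narrative orders the examining before the tearing.

no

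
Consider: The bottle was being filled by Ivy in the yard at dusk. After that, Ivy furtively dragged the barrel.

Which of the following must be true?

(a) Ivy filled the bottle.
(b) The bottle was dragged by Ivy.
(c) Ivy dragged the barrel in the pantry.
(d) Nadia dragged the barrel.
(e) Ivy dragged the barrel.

(a) Not entailed — 'was filling' is progressive on an accomplishment; it does not entail the completed 'filled'.
(b) Not entailed — Ivy dragged the barrel, not the bottle; the bottle belongs to the filling event.
(c) Not entailed — 'in the pantry' adds information not in the original event.
(d) Not entailed — the passage has Ivy dragging the barrel, not Nadia.
(e) Entailed — the original entails any weakening of itself; this just drops 'furtively'.

(e)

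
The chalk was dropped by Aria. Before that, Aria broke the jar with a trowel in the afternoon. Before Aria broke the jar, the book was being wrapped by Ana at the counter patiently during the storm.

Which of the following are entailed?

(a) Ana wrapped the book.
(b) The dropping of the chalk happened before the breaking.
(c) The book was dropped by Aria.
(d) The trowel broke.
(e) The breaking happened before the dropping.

(e)

(a) Not entailed — 'was wrapping' is progressive on an accomplishment; it does not entail the completed 'wrapped'.
(b) Not entailed — the narrative places the breaking before the dropping, not after.
(c) Not entailed — Aria dropped the chalk, not the book; the book belongs to the wrapping event.
(d) Not entailed — the jar is what broke, not the trowel.
(e) Entailed — the narrative places the breaking before the dropping.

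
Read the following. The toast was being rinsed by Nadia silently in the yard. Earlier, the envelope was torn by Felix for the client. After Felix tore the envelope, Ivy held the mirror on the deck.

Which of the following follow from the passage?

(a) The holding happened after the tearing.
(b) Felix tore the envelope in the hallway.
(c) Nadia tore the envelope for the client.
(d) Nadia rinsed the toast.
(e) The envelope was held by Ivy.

(a), (d)

(a) Entailed — the narrative places the tearing before the holding.
(b) Not entailed — 'in the hallway' adds information not in the original event.
(c) Not entailed — the passage has Felix tearing the envelope, not Nadia.
(d) Entailed — 'rinse' is an activity; 'was rinsing' entails that some rinsing happened, so 'rinsed' holds.
(e) Not entailed — Ivy held the mirror, not the envelope; the envelope belongs to the tearing event.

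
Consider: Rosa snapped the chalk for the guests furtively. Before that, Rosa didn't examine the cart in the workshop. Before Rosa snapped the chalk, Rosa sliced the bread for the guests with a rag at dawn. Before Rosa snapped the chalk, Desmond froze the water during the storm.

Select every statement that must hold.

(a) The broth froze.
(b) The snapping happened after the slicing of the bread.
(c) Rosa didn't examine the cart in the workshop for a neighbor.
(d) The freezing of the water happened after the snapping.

(b), (c)

(a) Not entailed — the water is what froze, not the broth.
(b) Entailed — the narrative places the slicing before the snapping.
(c) Entailed — under negation, adding a further restriction is entailed: if no such examining event occurred, none occurred for a neighbor either.
(d) Not entailed — the narrative places the freezing before the snapping, not after.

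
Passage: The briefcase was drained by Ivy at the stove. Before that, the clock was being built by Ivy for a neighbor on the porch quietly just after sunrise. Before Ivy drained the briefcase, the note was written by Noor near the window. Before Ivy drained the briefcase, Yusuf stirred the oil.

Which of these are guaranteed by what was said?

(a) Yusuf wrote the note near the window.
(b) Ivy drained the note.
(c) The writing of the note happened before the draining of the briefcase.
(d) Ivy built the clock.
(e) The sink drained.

(c)

(a) Not entailed — the passage has Noor writing the note, not Yusuf.
(b) Not entailed — Ivy drained the briefcase, not the note; the note belongs to the writing event.
(c) Entailed — the narrative places the writing before the draining.
(d) Not entailed — 'was building' is progressive on an accomplishment; it does not entail the completed 'built'.
(e) Not entailed — the briefcase is what drained, not the sink.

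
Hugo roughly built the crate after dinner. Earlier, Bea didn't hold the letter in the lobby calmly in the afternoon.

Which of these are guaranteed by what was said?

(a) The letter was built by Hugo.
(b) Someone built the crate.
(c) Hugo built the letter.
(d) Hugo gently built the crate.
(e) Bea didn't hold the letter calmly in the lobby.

(b)

(a) Not entailed — Hugo built the crate, not the letter; the letter belongs to the holding event.
(b) Entailed — the original entails any weakening of itself; this just drops 'roughly', 'after dinner' and generalizes the agent.
(c) Not entailed — Hugo built the crate, not the letter; the letter belongs to the holding event.
(d) Not entailed — 'gently' adds a manner not in (and inconsistent with) the original.
(e) Not entailed — dropping 'in the afternoon' under negation is not valid — the original leaves open that Bea held the letter some other way.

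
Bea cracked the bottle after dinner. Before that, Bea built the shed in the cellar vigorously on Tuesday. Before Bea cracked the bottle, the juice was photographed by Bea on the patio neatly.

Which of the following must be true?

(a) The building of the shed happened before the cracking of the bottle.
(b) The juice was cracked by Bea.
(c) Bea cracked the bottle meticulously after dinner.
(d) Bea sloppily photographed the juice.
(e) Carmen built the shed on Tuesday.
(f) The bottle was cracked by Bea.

(a) Entailed — the narrative places the building before the cracking.
(b) Not entailed — Bea cracked the bottle, not the juice; the juice belongs to the photographing event.
(c) Not entailed — 'meticulously' adds information not in the original event.
(d) Not entailed — 'sloppily' adds a manner not in (and inconsistent with) the original.
(e) Not entailed — the passage has Bea building the shed, not Carmen.
(f) Entailed — the original entails any weakening of itself; this just drops 'after dinner'.

(a), (f)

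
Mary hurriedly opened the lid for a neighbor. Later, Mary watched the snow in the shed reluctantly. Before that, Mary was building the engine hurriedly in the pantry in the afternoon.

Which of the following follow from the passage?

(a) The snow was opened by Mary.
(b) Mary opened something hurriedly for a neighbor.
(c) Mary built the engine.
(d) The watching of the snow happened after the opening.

(b), (d)

(a) Not entailed — Mary opened the lid, not the snow; the snow belongs to the watching event.
(b) Entailed — generalizing the patient leaves a sub-description the original still satisfies.
(c) Not entailed — 'was building' is progressive on an accomplishment; it does not entail the completed 'built'.
(d) Entailed — the narrative places the opening before the watching.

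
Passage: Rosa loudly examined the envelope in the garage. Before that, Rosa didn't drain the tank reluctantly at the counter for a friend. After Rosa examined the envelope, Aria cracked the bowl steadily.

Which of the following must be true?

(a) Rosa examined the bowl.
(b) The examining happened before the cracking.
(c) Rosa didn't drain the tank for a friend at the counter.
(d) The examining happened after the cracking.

(b)

(a) Not entailed — Rosa examined the envelope, not the bowl; the bowl belongs to the cracking event.
(b) Entailed — the narrative places the examining before the cracking.
(c) Not entailed — dropping 'reluctantly' under negation is not valid — the original leaves open that Rosa drained the tank some other way.
(d) Not entailed — the narrative places the examining before the cracking, not after.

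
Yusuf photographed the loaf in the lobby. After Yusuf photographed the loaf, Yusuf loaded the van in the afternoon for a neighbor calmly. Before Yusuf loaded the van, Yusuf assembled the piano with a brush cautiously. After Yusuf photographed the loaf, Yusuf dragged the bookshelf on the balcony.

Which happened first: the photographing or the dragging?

the photographing

The connectives place the photographing before the dragging.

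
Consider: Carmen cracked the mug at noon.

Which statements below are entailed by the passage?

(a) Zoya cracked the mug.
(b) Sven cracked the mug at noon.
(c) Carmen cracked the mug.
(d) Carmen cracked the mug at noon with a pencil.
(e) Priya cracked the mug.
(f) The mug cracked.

(c), (f)

(a) Not entailed — the passage has Carmen cracking the mug, not Zoya.
(b) Not entailed — the passage has Carmen cracking the mug, not Sven.
(c) Entailed — dropping 'at noon' leaves a sub-description the original still satisfies.
(d) Not entailed — 'with a pencil' adds information not in the original event.
(e) Not entailed — the passage has Carmen cracking the mug, not Priya.
(f) Entailed — 'Carmen cracked the mug' is causative; it entails the inchoative 'the mug cracked'.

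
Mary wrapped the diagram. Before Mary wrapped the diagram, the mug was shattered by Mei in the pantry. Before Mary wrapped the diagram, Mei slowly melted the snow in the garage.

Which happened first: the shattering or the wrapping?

The connectives place the shattering before the wrapping.

the shattering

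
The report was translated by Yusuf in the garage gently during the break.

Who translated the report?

Yusuf

'Yusuf' marks the agent of the translating event.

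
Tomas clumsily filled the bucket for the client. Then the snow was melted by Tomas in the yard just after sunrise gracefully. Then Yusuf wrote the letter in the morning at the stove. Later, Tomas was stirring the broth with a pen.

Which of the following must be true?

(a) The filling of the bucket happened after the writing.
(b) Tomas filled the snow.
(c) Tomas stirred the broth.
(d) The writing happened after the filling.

(a) Not entailed — the narrative places the filling before the writing, not after.
(b) Not entailed — Tomas filled the bucket, not the snow; the snow belongs to the melting event.
(c) Entailed — 'stir' is an activity; 'was stirring' entails that some stirring happened, so 'stirred' holds.
(d) Entailed — the narrative places the filling before the writing.

(c), (d)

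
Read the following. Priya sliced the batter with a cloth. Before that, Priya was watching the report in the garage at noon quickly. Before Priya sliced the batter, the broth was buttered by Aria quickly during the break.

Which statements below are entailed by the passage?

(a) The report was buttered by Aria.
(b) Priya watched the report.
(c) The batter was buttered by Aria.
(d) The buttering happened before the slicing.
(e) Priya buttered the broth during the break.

(b), (d)

(a) Not entailed — Aria buttered the broth, not the report; the report belongs to the watching event.
(b) Entailed — 'watch' is an activity; 'was watching' entails that some watching happened, so 'watched' holds.
(c) Not entailed — Aria buttered the broth, not the batter; the batter belongs to the slicing event.
(d) Entailed — the narrative places the buttering before the slicing.
(e) Not entailed — the passage has Aria buttering the broth, not Priya.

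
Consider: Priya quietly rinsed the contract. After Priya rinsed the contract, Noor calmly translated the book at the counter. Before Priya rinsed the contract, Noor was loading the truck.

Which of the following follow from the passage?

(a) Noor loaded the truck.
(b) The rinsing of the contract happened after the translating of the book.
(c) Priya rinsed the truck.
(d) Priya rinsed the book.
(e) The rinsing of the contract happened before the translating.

(e)

(a) Not entailed — 'was loading' is progressive on an accomplishment; it does not entail the completed 'loaded'.
(b) Not entailed — the narrative places the rinsing before the translating, not after.
(c) Not entailed — Priya rinsed the contract, not the truck; the truck belongs to the loading event.
(d) Not entailed — Priya rinsed the contract, not the book; the book belongs to the translating event.
(e) Entailed — the narrative places the rinsing before the translating.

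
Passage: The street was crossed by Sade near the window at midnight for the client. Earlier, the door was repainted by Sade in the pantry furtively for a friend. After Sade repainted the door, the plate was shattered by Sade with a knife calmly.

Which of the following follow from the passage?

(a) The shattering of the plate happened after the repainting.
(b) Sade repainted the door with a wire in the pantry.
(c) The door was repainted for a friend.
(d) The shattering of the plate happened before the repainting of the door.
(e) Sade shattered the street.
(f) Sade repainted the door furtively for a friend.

(a) Entailed — the narrative places the repainting before the shattering.
(b) Not entailed — 'with a wire' adds information not in the original event.
(c) Entailed — the original entails any weakening of itself; this just drops 'furtively', 'in the pantry' and generalizes the agent.
(d) Not entailed — the narrative places the repainting before the shattering, not after.
(e) Not entailed — Sade shattered the plate, not the street; the street belongs to the crossing event.
(f) Entailed — this follows by dropping conjuncts from the repainting event's description.

(a), (c), (f)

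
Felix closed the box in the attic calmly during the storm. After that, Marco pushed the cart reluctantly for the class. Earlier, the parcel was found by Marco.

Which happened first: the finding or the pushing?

the finding

The connectives place the finding before the pushing.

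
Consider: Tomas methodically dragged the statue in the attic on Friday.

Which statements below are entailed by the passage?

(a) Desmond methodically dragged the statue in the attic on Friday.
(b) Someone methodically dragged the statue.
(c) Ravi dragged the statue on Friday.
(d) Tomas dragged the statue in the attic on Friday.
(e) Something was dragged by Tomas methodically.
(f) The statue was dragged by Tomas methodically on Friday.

(b), (d), (e), (f)

(a) Not entailed — the passage has Tomas dragging the statue, not Desmond.
(b) Entailed — dropping 'in the attic', 'on Friday' and generalizing the agent leaves a sub-description the original still satisfies.
(c) Not entailed — the passage has Tomas dragging the statue, not Ravi.
(d) Entailed — every conjunct here is already in the original dragging event.
(e) Entailed — dropping 'in the attic', 'on Friday' and generalizing the patient leaves a sub-description the original still satisfies.
(f) Entailed — the original entails any weakening of itself; this just drops 'in the attic'.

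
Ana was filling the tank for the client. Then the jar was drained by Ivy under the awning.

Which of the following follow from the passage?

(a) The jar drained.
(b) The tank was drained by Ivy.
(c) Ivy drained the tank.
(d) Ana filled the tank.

(a)

(a) Entailed — 'Ivy drained the jar' is causative; it entails the inchoative 'the jar drained'.
(b) Not entailed — Ivy drained the jar, not the tank; the tank belongs to the filling event.
(c) Not entailed — Ivy drained the jar, not the tank; the tank belongs to the filling event.
(d) Not entailed — 'was filling' is progressive on an accomplishment; it does not entail the completed 'filled'.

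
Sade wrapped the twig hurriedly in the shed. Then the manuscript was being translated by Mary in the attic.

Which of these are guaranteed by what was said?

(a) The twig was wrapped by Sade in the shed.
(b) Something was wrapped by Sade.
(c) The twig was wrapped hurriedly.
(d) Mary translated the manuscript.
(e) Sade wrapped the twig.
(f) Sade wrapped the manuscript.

(a), (b), (c), (e)

(a) Entailed — this follows by dropping conjuncts from the wrapping event's description.
(b) Entailed — every conjunct here is already in the original wrapping event.
(c) Entailed — the original entails any weakening of itself; this just drops 'in the shed' and generalizes the agent.
(d) Not entailed — 'was translating' is progressive on an accomplishment; it does not entail the completed 'translated'.
(e) Entailed — every conjunct here is already in the original wrapping event.
(f) Not entailed — Sade wrapped the twig, not the manuscript; the manuscript belongs to the translating event.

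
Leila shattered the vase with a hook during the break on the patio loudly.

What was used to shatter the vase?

a hook

'with a hook' marks the instrument of the shattering event.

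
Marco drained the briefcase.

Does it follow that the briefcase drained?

'Marco drained the briefcase' is the causative; it entails the inchoative 'the briefcase drained'.

yes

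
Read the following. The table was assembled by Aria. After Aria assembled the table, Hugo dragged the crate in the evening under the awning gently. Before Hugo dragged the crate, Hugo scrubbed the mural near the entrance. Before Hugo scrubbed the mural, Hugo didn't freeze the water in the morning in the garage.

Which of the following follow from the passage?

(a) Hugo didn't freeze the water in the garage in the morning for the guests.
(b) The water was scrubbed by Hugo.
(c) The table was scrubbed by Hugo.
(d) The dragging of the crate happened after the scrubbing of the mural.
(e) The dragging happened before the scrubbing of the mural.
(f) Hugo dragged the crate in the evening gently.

(a) Entailed — under negation, adding a further restriction is entailed: if no such freezing event occurred, none occurred for the guests either.
(b) Not entailed — Hugo scrubbed the mural, not the water; the water belongs to the freezing event.
(c) Not entailed — Hugo scrubbed the mural, not the table; the table belongs to the assembling event.
(d) Entailed — the narrative places the scrubbing before the dragging.
(e) Not entailed — the narrative places the scrubbing before the dragging, not after.
(f) Entailed — dropping 'under the awning' leaves a sub-description the original still satisfies.

(a), (d), (f)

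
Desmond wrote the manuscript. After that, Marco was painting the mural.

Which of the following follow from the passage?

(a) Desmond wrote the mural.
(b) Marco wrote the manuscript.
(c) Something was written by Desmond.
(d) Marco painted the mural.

(a) Not entailed — Desmond wrote the manuscript, not the mural; the mural belongs to the painting event.
(b) Not entailed — the passage has Desmond writing the manuscript, not Marco.
(c) Entailed — every conjunct here is already in the original writing event.
(d) Not entailed — 'was painting' is progressive on an accomplishment; it does not entail the completed 'painted'.

(c)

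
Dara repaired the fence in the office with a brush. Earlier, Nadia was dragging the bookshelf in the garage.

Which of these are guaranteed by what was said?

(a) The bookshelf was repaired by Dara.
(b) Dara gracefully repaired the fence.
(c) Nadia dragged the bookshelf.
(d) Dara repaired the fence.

(c), (d)

(a) Not entailed — Dara repaired the fence, not the bookshelf; the bookshelf belongs to the dragging event.
(b) Not entailed — 'gracefully' adds information not in the original event.
(c) Entailed — 'drag' is an activity; 'was dragging' entails that some dragging happened, so 'dragged' holds.
(d) Entailed — the original entails any weakening of itself; this just drops 'with a brush', 'in the office'.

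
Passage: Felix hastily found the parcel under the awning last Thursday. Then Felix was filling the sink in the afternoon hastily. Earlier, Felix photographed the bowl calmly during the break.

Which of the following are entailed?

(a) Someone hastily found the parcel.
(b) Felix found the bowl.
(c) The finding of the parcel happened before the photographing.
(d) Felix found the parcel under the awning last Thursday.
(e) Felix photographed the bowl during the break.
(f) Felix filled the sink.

(a) Entailed — dropping 'under the awning', 'last Thursday' and generalizing the agent leaves a sub-description the original still satisfies.
(b) Not entailed — Felix found the parcel, not the bowl; the bowl belongs to the photographing event.
(c) Not entailed — the narrative doesn't order the finding relative to the photographing.
(d) Entailed — this follows by dropping conjuncts from the finding event's description.
(e) Entailed — the original entails any weakening of itself; this just drops 'calmly'.
(f) Not entailed — 'was filling' is progressive on an accomplishment; it does not entail the completed 'filled'.

(a), (d), (e)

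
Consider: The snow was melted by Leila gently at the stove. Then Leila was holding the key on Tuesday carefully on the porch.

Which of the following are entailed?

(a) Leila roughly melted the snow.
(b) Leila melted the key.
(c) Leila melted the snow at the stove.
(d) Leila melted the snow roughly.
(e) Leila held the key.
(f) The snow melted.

(c), (e), (f)

(a) Not entailed — 'roughly' adds a manner not in (and inconsistent with) the original.
(b) Not entailed — Leila melted the snow, not the key; the key belongs to the holding event.
(c) Entailed — the original entails any weakening of itself; this just drops 'gently'.
(d) Not entailed — 'roughly' adds a manner not in (and inconsistent with) the original.
(e) Entailed — 'hold' is an activity; 'was holding' entails that some holding happened, so 'held' holds.
(f) Entailed — 'Leila melted the snow' is causative; it entails the inchoative 'the snow melted'.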